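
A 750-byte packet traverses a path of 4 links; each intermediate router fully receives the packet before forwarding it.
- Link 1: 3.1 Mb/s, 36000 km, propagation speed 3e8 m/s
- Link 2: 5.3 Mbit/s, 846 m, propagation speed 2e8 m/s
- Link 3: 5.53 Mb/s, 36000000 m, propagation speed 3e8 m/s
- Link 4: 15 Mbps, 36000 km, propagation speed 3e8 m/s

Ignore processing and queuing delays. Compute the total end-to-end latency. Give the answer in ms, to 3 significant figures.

365 ms

L = 750 × 8 = 6000 bits.
Transmission delays (L/R per hop): 1.93548, 1.13208, 1.08499, 0.4 ms; sum = 4.55255 ms.
Propagation delays (d/s per hop): 120, 0.00423, 120, 120 ms; sum = 360.004 ms.
End-to-end = 365 ms.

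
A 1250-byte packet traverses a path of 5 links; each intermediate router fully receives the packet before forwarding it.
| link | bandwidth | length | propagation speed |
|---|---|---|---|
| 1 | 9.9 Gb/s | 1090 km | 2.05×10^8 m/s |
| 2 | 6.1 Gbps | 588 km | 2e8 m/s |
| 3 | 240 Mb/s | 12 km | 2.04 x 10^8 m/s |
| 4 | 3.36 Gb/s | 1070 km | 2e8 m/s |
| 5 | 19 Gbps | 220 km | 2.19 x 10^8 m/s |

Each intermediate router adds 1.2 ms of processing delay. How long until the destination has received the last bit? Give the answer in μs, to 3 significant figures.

19500 μs

L = 1250 × 8 = 10000 bits.
Transmission delays (L/R per hop): 1.0101, 1.63934, 41.6667, 2.97619, 0.526316 μs; sum = 47.8186 μs.
Propagation delays (d/s per hop): 5317.07, 2940, 58.8235, 5350, 1004.57 μs; sum = 14670.5 μs.
Processing at 4 router(s): 4 × 1.2 ms = 4800 μs.
End-to-end = 19500 μs.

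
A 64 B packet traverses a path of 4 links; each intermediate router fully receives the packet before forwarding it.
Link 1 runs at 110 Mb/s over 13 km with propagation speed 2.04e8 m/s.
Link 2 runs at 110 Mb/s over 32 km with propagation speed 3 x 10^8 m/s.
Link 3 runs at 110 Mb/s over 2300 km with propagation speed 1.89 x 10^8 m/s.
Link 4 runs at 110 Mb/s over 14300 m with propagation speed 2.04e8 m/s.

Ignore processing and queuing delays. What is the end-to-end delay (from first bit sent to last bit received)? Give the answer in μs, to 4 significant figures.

12430 μs

L = 64 × 8 = 512 bits.
Transmission delay per hop = L/R = 512/110000000 = 4.65455 μs; 4 hops → 18.6182 μs.
Propagation delays (d/s per hop): 63.7255, 106.667, 12169.3, 70.098 μs; sum = 12409.8 μs.
End-to-end = 12430 μs.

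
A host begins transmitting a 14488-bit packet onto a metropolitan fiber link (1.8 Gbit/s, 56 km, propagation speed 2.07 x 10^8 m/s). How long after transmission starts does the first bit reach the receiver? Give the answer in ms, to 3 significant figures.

First bit experiences only propagation delay: d/s = 56000/2.07e+08 = 0.271 ms.

0.271 ms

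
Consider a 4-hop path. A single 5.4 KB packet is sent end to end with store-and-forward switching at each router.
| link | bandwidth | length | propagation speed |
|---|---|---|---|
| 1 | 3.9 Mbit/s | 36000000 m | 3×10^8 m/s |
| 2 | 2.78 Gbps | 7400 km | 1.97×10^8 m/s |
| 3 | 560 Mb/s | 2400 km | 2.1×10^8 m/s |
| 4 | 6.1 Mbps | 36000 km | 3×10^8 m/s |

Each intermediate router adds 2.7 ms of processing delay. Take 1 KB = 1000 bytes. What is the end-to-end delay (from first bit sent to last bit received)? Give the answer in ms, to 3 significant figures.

315 ms

L = 43200 bits.
Transmission delays (L/R per hop): 11.0769, 0.0155396, 0.0771429, 7.08197 ms; sum = 18.2516 ms.
Propagation delays (d/s per hop): 120, 37.5635, 11.4286, 120 ms; sum = 288.992 ms.
Processing at 3 router(s): 3 × 2.7 ms = 8.1 ms.
End-to-end = 315 ms.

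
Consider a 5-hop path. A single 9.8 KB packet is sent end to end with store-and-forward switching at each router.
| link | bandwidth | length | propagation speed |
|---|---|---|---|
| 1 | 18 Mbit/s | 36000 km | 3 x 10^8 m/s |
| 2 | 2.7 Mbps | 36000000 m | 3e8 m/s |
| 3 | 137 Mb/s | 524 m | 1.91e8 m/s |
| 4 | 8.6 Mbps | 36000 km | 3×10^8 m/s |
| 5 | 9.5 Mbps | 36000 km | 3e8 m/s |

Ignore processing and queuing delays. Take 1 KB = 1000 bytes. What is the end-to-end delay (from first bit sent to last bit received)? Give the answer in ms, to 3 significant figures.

L = 78400 bits.
Transmission delays (L/R per hop): 4.35556, 29.037, 0.572263, 9.11628, 8.25263 ms; sum = 51.3338 ms.
Propagation delays (d/s per hop): 120, 120, 0.00274346, 120, 120 ms; sum = 480.003 ms.
End-to-end = 531 ms.

531 ms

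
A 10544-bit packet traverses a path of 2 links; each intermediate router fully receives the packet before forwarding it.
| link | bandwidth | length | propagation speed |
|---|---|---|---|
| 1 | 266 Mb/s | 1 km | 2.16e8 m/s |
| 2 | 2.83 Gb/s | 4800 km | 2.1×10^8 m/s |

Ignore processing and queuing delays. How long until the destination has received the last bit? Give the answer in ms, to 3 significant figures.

Transmission delays (L/R per hop): 0.0396391, 0.0037258 ms; sum = 0.0433649 ms.
Propagation delays (d/s per hop): 0.00462963, 22.8571 ms; sum = 22.8618 ms.
End-to-end = 22.9 ms.

22.9 ms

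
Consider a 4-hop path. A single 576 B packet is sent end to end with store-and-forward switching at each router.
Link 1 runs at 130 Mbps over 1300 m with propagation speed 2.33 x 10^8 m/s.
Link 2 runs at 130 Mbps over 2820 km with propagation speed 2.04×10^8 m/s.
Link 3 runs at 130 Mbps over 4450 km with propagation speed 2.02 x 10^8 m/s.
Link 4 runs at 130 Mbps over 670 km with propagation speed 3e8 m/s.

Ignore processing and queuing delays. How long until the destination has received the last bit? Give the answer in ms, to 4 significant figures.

38.23 ms

L = 576 × 8 = 4608 bits.
Transmission delay per hop = L/R = 4608/130000000 = 0.0354462 ms; 4 hops → 0.141785 ms.
Propagation delays (d/s per hop): 0.0055794, 13.8235, 22.0297, 2.23333 ms; sum = 38.0921 ms.
End-to-end = 38.23 ms.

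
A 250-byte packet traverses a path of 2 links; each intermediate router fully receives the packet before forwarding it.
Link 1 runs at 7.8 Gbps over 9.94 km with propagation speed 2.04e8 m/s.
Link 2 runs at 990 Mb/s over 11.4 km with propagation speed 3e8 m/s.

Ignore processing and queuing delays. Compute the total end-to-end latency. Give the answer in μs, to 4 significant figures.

L = 250 × 8 = 2000 bits.
Transmission delays (L/R per hop): 0.25641, 2.0202 μs; sum = 2.27661 μs.
Propagation delays (d/s per hop): 48.7255, 38 μs; sum = 86.7255 μs.
End-to-end = 89.00 μs.

89.00 μs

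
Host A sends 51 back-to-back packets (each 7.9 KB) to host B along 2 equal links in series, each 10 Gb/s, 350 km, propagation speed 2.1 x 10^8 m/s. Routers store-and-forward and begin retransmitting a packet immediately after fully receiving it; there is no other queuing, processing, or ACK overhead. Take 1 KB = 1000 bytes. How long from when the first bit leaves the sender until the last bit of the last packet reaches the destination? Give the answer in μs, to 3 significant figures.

Per-hop transmission t_tx = L/R = 63200/10000000000 = 6.32 μs.
Per-hop propagation t_prop = 350000/210000000 = 1666.67 μs.
Pipeline fill: first packet needs 2·t_tx to clear all hops; remaining 50 packets each add one t_tx.
Total = (2+51-1)·t_tx + 2·t_prop = 52·6.32 + 2·1666.67 = 3660 μs.

3660 μs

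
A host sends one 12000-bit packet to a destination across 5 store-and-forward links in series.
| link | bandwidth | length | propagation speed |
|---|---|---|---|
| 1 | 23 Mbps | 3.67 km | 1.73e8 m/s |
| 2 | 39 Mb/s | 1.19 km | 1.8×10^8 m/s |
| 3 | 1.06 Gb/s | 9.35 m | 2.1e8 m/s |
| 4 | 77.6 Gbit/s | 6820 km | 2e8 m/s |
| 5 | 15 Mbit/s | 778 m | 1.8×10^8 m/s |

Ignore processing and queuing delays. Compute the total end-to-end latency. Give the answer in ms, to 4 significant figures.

35.77 ms

Transmission delays (L/R per hop): 0.521739, 0.307692, 0.0113208, 0.000154639, 0.8 ms; sum = 1.64091 ms.
Propagation delays (d/s per hop): 0.0212139, 0.00661111, 4.45238e-05, 34.1, 0.00432222 ms; sum = 34.1322 ms.
End-to-end = 35.77 ms.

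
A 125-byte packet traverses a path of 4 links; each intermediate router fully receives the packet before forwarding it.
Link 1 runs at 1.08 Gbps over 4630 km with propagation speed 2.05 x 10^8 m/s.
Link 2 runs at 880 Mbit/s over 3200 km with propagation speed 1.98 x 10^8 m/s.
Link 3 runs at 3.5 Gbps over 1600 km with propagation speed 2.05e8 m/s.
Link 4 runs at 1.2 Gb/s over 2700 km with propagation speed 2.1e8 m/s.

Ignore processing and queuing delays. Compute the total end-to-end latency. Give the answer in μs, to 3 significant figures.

L = 125 × 8 = 1000 bits.
Transmission delays (L/R per hop): 0.925926, 1.13636, 0.285714, 0.833333 μs; sum = 3.18134 μs.
Propagation delays (d/s per hop): 22585.4, 16161.6, 7804.88, 12857.1 μs; sum = 59409 μs.
End-to-end = 59400 μs.

59400 μs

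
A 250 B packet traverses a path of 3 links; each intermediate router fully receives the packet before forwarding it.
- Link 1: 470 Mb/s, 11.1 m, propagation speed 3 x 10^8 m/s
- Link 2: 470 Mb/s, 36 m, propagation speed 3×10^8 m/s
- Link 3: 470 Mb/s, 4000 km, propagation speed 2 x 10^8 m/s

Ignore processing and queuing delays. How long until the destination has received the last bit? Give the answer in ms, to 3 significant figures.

20.0 ms

L = 250 × 8 = 2000 bits.
Transmission delay per hop = L/R = 2000/470000000 = 0.00425532 ms; 3 hops → 0.012766 ms.
Propagation delays (d/s per hop): 3.7e-05, 0.00012, 20 ms; sum = 20.0002 ms.
End-to-end = 20.0 ms.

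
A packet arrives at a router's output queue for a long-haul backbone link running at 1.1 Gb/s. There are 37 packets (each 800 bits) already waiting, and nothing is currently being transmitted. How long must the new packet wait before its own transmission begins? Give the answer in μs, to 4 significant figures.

Each queued packet: L/R = 800/1100000000 = 0.727273 μs.
37 queued → 26.9091 μs.
Queuing delay = 26.91 μs.

26.91 μs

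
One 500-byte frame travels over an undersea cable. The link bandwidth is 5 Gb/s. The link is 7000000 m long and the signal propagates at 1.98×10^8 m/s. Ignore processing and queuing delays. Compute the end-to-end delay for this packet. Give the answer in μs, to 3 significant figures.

L = 500 × 8 = 4000 bits.
Transmission delay = L/R = 4000 / 5000000000 = 0.8 μs.
Propagation delay = d/s = 7000000 m / 198000000 m/s = 35353.5 μs.
Total = 35400 μs.

35400 μs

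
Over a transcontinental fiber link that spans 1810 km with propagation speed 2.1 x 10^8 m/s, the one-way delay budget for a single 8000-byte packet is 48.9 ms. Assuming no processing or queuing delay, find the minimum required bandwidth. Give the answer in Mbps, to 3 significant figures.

L = 64000 bits.
Propagation delay = 1810000 / 210000000 = 8.61905 ms.
Transmission budget = 48.9 − 8.61905 = 40.281 ms.
R ≥ L / t_tx = 64000 bits / 0.040281 s = 1.59 Mbps.

1.59 Mbps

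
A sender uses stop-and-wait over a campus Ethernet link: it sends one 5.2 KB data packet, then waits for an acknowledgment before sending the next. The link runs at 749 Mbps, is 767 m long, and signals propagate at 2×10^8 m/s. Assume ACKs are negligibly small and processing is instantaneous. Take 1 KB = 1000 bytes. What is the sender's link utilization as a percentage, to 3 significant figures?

87.9 %

t_tx = L/R = 41600/749000000 = 5.55407e-05 s.
t_prop = 767/200000000 = 3.835e-06 s; RTT = 7.67e-06 s.
Cycle = t_tx + RTT = 6.32107e-05 s.
Utilization = t_tx / cycle = 5.55407e-05/6.32107e-05 = 87.9 %.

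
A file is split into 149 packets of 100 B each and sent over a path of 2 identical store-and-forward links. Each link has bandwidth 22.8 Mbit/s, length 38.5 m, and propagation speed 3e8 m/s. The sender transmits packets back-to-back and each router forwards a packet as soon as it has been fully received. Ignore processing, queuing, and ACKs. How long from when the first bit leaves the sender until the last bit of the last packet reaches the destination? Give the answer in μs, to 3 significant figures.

5260 μs

Per-hop transmission t_tx = L/R = 800/22800000 = 35.0877 μs.
Per-hop propagation t_prop = 38.5/300000000 = 0.128333 μs.
Pipeline fill: first packet needs 2·t_tx to clear all hops; remaining 148 packets each add one t_tx.
Total = (2+149-1)·t_tx + 2·t_prop = 150·35.0877 + 2·0.128333 = 5260 μs.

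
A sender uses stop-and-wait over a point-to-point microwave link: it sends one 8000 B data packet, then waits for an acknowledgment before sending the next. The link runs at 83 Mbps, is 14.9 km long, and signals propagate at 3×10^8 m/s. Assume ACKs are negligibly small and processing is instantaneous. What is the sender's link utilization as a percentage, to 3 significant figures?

88.6 %

t_tx = L/R = 64000/83000000 = 0.000771084 s.
t_prop = 14900/300000000 = 4.96667e-05 s; RTT = 9.93333e-05 s.
Cycle = t_tx + RTT = 0.000870418 s.
Utilization = t_tx / cycle = 0.000771084/0.000870418 = 88.6 %.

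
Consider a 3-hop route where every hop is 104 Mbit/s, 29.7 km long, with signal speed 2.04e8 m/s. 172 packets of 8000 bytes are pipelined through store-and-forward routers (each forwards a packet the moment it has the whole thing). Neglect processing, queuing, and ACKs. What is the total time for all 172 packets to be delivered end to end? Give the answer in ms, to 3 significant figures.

Per-hop transmission t_tx = L/R = 64000/104000000 = 0.615385 ms.
Per-hop propagation t_prop = 29700/204000000 = 0.145588 ms.
Pipeline fill: first packet needs 3·t_tx to clear all hops; remaining 171 packets each add one t_tx.
Total = (3+172-1)·t_tx + 3·t_prop = 174·0.615385 + 3·0.145588 = 108 ms.

108 ms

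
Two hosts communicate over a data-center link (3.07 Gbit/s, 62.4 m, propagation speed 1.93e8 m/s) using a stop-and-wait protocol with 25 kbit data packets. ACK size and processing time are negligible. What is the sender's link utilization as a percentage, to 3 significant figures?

92.6 %

t_tx = L/R = 25000/3070000000 = 8.14332e-06 s.
t_prop = 62.4/193000000 = 3.23316e-07 s; RTT = 6.46632e-07 s.
Cycle = t_tx + RTT = 8.78995e-06 s.
Utilization = t_tx / cycle = 8.14332e-06/8.78995e-06 = 92.6 %.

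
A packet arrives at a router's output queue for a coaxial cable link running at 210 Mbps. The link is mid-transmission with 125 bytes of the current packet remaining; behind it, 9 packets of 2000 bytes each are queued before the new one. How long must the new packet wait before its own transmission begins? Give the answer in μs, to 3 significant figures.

Each queued packet: L/R = 16000/210000000 = 76.1905 μs.
9 queued → 685.714 μs.
Plus remaining 1000 bits of current packet: 4.7619 μs.
Queuing delay = 690 μs.

690 μs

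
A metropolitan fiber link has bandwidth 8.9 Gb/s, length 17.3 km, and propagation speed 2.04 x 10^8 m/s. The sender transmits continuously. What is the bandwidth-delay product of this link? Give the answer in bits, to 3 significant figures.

Propagation delay = 17300 / 204000000 = 8.48039e-05 s.
BDP = R × t_prop = 8900000000 × 8.48039e-05 = 754755 bits.

755000 bits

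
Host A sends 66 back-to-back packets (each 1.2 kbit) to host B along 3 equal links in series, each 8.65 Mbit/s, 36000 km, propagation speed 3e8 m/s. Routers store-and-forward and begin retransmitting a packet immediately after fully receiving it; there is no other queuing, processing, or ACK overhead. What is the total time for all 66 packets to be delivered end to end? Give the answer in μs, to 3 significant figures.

Per-hop transmission t_tx = L/R = 1200/8650000 = 138.728 μs.
Per-hop propagation t_prop = 36000000/300000000 = 120000 μs.
Pipeline fill: first packet needs 3·t_tx to clear all hops; remaining 65 packets each add one t_tx.
Total = (3+66-1)·t_tx + 3·t_prop = 68·138.728 + 3·120000 = 369000 μs.

369000 μs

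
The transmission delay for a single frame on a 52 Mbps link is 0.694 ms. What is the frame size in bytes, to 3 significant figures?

L = R × t_tx = 52000000 b/s × 0.000694 s = 36088 bits.
In bytes: 36088 / 8 = 4510 bytes.

4510 bytes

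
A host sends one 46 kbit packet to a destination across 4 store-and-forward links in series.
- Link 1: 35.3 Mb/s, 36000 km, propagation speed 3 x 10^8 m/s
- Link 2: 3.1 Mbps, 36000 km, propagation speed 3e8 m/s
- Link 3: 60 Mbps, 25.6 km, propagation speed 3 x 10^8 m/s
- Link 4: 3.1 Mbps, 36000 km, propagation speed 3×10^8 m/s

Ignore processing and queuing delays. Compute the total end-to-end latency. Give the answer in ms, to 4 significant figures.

391.8 ms

L = 46000 bits.
Transmission delays (L/R per hop): 1.30312, 14.8387, 0.766667, 14.8387 ms; sum = 31.7472 ms.
Propagation delays (d/s per hop): 120, 120, 0.0853333, 120 ms; sum = 360.085 ms.
End-to-end = 391.8 ms.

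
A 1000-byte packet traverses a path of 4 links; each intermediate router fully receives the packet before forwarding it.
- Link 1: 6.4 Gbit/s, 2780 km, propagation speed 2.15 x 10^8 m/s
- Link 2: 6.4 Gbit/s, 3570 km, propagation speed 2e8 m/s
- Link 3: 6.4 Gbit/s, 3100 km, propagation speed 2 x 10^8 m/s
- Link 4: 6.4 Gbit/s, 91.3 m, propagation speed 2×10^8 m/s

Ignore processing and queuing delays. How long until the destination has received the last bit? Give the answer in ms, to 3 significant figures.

L = 1000 × 8 = 8000 bits.
Transmission delay per hop = L/R = 8000/6400000000 = 0.00125 ms; 4 hops → 0.005 ms.
Propagation delays (d/s per hop): 12.9302, 17.85, 15.5, 0.0004565 ms; sum = 46.2807 ms.
End-to-end = 46.3 ms.

46.3 ms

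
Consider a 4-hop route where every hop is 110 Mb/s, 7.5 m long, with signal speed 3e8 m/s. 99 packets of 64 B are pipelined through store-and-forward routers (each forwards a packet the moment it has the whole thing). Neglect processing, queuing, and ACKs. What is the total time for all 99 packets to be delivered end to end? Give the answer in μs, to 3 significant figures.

Per-hop transmission t_tx = L/R = 512/110000000 = 4.65455 μs.
Per-hop propagation t_prop = 7.5/300000000 = 0.025 μs.
Pipeline fill: first packet needs 4·t_tx to clear all hops; remaining 98 packets each add one t_tx.
Total = (4+99-1)·t_tx + 4·t_prop = 102·4.65455 + 4·0.025 = 475 μs.

475 μs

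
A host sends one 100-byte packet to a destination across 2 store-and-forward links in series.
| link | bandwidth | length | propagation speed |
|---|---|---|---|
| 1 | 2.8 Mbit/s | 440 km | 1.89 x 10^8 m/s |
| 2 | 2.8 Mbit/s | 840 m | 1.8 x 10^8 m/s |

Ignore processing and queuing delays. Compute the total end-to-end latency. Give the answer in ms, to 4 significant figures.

L = 100 × 8 = 800 bits.
Transmission delay per hop = L/R = 800/2800000 = 0.285714 ms; 2 hops → 0.571429 ms.
Propagation delays (d/s per hop): 2.32804, 0.00466667 ms; sum = 2.33271 ms.
End-to-end = 2.904 ms.

2.904 ms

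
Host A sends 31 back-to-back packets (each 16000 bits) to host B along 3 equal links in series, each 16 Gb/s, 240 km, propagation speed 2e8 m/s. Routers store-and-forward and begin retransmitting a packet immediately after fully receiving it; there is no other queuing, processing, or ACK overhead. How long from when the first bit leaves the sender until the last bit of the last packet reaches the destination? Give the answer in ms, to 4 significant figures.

3.633 ms

Per-hop transmission t_tx = L/R = 16000/16000000000 = 0.001 ms.
Per-hop propagation t_prop = 240000/200000000 = 1.2 ms.
Pipeline fill: first packet needs 3·t_tx to clear all hops; remaining 30 packets each add one t_tx.
Total = (3+31-1)·t_tx + 3·t_prop = 33·0.001 + 3·1.2 = 3.633 ms.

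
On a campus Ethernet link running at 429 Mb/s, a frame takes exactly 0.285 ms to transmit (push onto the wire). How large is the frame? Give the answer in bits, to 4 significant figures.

122300 bits

L = R × t_tx = 429000000 b/s × 0.000285 s = 122265 bits.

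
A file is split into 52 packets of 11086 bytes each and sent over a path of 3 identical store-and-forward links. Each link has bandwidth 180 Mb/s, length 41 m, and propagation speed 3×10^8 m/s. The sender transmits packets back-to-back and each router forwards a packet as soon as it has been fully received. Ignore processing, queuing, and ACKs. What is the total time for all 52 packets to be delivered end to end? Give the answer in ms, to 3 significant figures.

Per-hop transmission t_tx = L/R = 88688/180000000 = 0.492711 ms.
Per-hop propagation t_prop = 41/300000000 = 0.000136667 ms.
Pipeline fill: first packet needs 3·t_tx to clear all hops; remaining 51 packets each add one t_tx.
Total = (3+52-1)·t_tx + 3·t_prop = 54·0.492711 + 3·0.000136667 = 26.6 ms.

26.6 ms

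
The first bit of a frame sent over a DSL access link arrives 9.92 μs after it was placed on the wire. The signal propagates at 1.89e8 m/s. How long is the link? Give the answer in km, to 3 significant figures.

1.87 km

d = s × t_prop = 189000000 × 9.92e-06 = 1.87 km.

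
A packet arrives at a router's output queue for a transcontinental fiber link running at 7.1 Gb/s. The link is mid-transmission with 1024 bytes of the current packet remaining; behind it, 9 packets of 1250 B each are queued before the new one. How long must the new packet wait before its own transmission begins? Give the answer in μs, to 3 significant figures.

Each queued packet: L/R = 10000/7100000000 = 1.40845 μs.
9 queued → 12.6761 μs.
Plus remaining 8192 bits of current packet: 1.1538 μs.
Queuing delay = 13.8 μs.

13.8 μs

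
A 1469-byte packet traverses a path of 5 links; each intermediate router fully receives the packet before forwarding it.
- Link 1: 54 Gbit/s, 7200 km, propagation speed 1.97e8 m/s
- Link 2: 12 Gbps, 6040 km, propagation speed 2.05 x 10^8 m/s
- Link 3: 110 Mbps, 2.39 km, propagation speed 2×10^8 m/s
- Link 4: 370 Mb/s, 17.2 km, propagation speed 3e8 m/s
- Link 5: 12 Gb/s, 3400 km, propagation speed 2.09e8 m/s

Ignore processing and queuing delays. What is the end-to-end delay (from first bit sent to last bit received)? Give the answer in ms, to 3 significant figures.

L = 1469 × 8 = 11752 bits.
Transmission delays (L/R per hop): 0.00021763, 0.000979333, 0.106836, 0.0317622, 0.000979333 ms; sum = 0.140775 ms.
Propagation delays (d/s per hop): 36.5482, 29.4634, 0.01195, 0.0573333, 16.2679 ms; sum = 82.3489 ms.
End-to-end = 82.5 ms.

82.5 ms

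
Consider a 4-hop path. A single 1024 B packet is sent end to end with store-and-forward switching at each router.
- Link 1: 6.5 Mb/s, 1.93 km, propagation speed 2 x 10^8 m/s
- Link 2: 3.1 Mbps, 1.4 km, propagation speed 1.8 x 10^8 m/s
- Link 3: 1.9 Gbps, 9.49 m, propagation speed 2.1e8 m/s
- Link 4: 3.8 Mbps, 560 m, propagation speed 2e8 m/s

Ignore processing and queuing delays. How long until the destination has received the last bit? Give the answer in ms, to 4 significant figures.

L = 1024 × 8 = 8192 bits.
Transmission delays (L/R per hop): 1.26031, 2.64258, 0.00431158, 2.15579 ms; sum = 6.06299 ms.
Propagation delays (d/s per hop): 0.00965, 0.00777778, 4.51905e-05, 0.0028 ms; sum = 0.020273 ms.
End-to-end = 6.083 ms.

6.083 ms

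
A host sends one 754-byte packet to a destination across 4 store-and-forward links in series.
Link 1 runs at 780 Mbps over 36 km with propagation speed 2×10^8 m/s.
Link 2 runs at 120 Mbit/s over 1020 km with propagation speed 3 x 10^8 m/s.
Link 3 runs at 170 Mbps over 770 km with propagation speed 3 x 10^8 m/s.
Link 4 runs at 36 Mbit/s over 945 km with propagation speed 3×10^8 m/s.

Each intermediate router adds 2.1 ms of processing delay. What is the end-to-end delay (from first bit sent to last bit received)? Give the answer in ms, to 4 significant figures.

15.86 ms

L = 754 × 8 = 6032 bits.
Transmission delays (L/R per hop): 0.00773333, 0.0502667, 0.0354824, 0.167556 ms; sum = 0.261038 ms.
Propagation delays (d/s per hop): 0.18, 3.4, 2.56667, 3.15 ms; sum = 9.29667 ms.
Processing at 3 router(s): 3 × 2.1 ms = 6.3 ms.
End-to-end = 15.86 ms.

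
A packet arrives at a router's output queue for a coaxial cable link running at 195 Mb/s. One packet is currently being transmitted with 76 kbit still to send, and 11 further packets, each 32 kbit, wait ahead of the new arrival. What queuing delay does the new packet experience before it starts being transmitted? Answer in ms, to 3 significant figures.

Each queued packet: L/R = 32000/195000000 = 0.164103 ms.
11 queued → 1.80513 ms.
Plus remaining 76000 bits of current packet: 0.389744 ms.
Queuing delay = 2.19 ms.

2.19 ms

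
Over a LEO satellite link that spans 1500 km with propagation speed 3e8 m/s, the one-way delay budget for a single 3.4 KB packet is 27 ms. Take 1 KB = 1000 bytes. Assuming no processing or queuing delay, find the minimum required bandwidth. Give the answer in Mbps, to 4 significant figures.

L = 27200 bits.
Propagation delay = 1500000 / 300000000 = 5 ms.
Transmission budget = 27 − 5 = 22 ms.
R ≥ L / t_tx = 27200 bits / 0.022 s = 1.236 Mbps.

1.236 Mbps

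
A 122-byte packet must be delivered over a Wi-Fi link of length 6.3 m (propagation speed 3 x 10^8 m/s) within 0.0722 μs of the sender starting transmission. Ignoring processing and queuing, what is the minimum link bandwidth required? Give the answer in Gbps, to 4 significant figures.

19.06 Gbps

L = 976 bits.
Propagation delay = 6.3 / 300000000 = 0.021 μs.
Transmission budget = 0.0722 − 0.021 = 0.0512 μs.
R ≥ L / t_tx = 976 bits / 5.12e-08 s = 19.06 Gbps.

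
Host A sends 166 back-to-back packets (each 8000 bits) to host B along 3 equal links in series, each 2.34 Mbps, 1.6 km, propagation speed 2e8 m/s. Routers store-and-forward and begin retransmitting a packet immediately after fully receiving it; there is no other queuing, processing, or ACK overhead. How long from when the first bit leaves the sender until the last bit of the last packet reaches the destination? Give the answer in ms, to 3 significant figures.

Per-hop transmission t_tx = L/R = 8000/2340000 = 3.4188 ms.
Per-hop propagation t_prop = 1600/200000000 = 0.008 ms.
Pipeline fill: first packet needs 3·t_tx to clear all hops; remaining 165 packets each add one t_tx.
Total = (3+166-1)·t_tx + 3·t_prop = 168·3.4188 + 3·0.008 = 574 ms.

574 ms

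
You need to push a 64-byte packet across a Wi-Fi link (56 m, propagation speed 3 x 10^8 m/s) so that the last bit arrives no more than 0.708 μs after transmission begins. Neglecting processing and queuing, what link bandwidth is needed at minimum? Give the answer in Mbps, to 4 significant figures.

982.1 Mbps

L = 512 bits.
Propagation delay = 56 / 300000000 = 0.186667 μs.
Transmission budget = 0.708 − 0.186667 = 0.521333 μs.
R ≥ L / t_tx = 512 bits / 5.21333e-07 s = 982.1 Mbps.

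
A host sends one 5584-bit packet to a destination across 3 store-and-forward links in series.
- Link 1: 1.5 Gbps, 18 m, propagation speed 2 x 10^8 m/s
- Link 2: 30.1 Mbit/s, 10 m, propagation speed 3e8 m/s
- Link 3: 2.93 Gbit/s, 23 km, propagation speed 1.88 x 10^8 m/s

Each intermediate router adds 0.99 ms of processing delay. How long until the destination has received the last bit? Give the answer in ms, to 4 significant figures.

Transmission delays (L/R per hop): 0.00372267, 0.185515, 0.0019058 ms; sum = 0.191143 ms.
Propagation delays (d/s per hop): 9e-05, 3.33333e-05, 0.12234 ms; sum = 0.122464 ms.
Processing at 2 router(s): 2 × 0.99 ms = 1.98 ms.
End-to-end = 2.294 ms.

2.294 ms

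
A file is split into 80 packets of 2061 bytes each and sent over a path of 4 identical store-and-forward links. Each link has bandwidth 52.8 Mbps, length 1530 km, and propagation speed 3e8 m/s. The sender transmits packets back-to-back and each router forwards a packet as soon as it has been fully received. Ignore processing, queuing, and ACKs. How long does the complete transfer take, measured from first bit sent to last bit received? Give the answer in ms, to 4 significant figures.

46.32 ms

Per-hop transmission t_tx = L/R = 16488/52800000 = 0.312273 ms.
Per-hop propagation t_prop = 1530000/300000000 = 5.1 ms.
Pipeline fill: first packet needs 4·t_tx to clear all hops; remaining 79 packets each add one t_tx.
Total = (4+80-1)·t_tx + 4·t_prop = 83·0.312273 + 4·5.1 = 46.32 ms.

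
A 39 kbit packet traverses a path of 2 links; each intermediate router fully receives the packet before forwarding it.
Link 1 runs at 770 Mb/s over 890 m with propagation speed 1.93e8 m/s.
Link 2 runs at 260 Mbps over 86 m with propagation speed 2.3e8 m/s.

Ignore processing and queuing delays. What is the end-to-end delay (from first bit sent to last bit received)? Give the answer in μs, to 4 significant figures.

L = 39000 bits.
Transmission delays (L/R per hop): 50.6494, 150 μs; sum = 200.649 μs.
Propagation delays (d/s per hop): 4.6114, 0.373913 μs; sum = 4.98531 μs.
End-to-end = 205.6 μs.

205.6 μs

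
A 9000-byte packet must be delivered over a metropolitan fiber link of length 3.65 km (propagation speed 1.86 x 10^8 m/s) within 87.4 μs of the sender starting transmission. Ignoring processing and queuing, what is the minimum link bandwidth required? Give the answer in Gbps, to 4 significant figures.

1.062 Gbps

L = 72000 bits.
Propagation delay = 3650 / 186000000 = 19.6237 μs.
Transmission budget = 87.4 − 19.6237 = 67.7763 μs.
R ≥ L / t_tx = 72000 bits / 6.77763e-05 s = 1.062 Gbps.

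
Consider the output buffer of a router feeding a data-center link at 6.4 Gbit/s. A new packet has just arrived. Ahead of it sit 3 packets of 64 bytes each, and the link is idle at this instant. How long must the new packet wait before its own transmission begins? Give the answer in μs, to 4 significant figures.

0.2400 μs

Each queued packet: L/R = 512/6400000000 = 0.08 μs.
3 queued → 0.24 μs.
Queuing delay = 0.2400 μs.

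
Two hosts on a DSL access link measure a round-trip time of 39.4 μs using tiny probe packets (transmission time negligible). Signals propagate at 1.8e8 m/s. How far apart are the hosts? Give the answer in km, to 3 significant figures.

One-way propagation = RTT/2 = 19.7 μs.
d = s × t = 180000000 × 1.97e-05 = 3.55 km.

3.55 km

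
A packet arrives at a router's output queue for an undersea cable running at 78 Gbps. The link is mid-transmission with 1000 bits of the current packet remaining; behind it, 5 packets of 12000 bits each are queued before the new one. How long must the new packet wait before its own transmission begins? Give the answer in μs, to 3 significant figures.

Each queued packet: L/R = 12000/78000000000 = 0.153846 μs.
5 queued → 0.769231 μs.
Plus remaining 1000 bits of current packet: 0.0128205 μs.
Queuing delay = 0.782 μs.

0.782 μs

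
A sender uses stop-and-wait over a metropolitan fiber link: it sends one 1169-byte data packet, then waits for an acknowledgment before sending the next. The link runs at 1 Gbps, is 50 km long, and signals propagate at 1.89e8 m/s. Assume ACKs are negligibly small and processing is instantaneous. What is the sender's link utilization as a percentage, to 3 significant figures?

1.74 %

t_tx = L/R = 9352/1000000000 = 9.352e-06 s.
t_prop = 50000/189000000 = 0.00026455 s; RTT = 0.000529101 s.
Cycle = t_tx + RTT = 0.000538453 s.
Utilization = t_tx / cycle = 9.352e-06/0.000538453 = 1.74 %.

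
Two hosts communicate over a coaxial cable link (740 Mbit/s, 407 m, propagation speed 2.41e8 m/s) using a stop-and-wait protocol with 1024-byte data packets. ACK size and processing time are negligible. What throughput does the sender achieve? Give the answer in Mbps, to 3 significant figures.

567 Mbps

t_tx = L/R = 8192/740000000 = 1.10703e-05 s.
t_prop = 407/241000000 = 1.6888e-06 s; RTT = 3.37759e-06 s.
Cycle = t_tx + RTT = 1.44479e-05 s.
Throughput = L / cycle = 8192 / 1.44479e-05 = 567 Mbps.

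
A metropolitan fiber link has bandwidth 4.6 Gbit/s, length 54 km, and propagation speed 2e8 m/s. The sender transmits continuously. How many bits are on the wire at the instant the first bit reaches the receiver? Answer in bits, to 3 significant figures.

Propagation delay = 54000 / 200000000 = 0.00027 s.
BDP = R × t_prop = 4600000000 × 0.00027 = 1242000 bits.

1240000 bits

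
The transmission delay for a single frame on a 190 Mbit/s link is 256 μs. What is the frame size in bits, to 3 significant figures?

L = R × t_tx = 190000000 b/s × 0.000256 s = 48640 bits.

48600 bits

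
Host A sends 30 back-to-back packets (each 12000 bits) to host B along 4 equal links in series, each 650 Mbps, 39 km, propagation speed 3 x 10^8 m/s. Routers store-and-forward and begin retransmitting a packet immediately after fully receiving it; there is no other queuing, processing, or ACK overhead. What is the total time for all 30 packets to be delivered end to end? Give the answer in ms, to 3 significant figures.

1.13 ms

Per-hop transmission t_tx = L/R = 12000/650000000 = 0.0184615 ms.
Per-hop propagation t_prop = 39000/300000000 = 0.13 ms.
Pipeline fill: first packet needs 4·t_tx to clear all hops; remaining 29 packets each add one t_tx.
Total = (4+30-1)·t_tx + 4·t_prop = 33·0.0184615 + 4·0.13 = 1.13 ms.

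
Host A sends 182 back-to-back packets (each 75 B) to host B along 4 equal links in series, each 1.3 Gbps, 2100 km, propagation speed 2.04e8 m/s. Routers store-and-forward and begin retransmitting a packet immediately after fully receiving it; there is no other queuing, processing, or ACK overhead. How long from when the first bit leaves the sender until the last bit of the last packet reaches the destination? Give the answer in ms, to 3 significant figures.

41.3 ms

Per-hop transmission t_tx = L/R = 600/1300000000 = 0.000461538 ms.
Per-hop propagation t_prop = 2100000/204000000 = 10.2941 ms.
Pipeline fill: first packet needs 4·t_tx to clear all hops; remaining 181 packets each add one t_tx.
Total = (4+182-1)·t_tx + 4·t_prop = 185·0.000461538 + 4·10.2941 = 41.3 ms.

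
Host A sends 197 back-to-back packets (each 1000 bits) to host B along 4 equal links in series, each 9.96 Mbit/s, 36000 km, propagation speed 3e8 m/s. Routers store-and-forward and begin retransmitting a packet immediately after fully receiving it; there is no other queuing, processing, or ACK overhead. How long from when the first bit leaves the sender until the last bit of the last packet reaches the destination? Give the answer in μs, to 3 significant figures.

500000 μs

Per-hop transmission t_tx = L/R = 1000/9960000 = 100.402 μs.
Per-hop propagation t_prop = 36000000/300000000 = 120000 μs.
Pipeline fill: first packet needs 4·t_tx to clear all hops; remaining 196 packets each add one t_tx.
Total = (4+197-1)·t_tx + 4·t_prop = 200·100.402 + 4·120000 = 500000 μs.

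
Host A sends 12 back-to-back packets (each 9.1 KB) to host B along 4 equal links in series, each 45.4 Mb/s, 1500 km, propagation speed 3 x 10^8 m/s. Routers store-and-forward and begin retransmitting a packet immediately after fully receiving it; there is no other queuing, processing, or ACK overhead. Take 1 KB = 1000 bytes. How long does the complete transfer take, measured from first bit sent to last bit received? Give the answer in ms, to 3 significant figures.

Per-hop transmission t_tx = L/R = 72800/45400000 = 1.60352 ms.
Per-hop propagation t_prop = 1500000/300000000 = 5 ms.
Pipeline fill: first packet needs 4·t_tx to clear all hops; remaining 11 packets each add one t_tx.
Total = (4+12-1)·t_tx + 4·t_prop = 15·1.60352 + 4·5 = 44.1 ms.

44.1 ms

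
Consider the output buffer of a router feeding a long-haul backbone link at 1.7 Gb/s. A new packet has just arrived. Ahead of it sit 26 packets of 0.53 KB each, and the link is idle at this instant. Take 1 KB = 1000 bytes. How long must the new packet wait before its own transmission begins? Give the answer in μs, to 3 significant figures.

64.8 μs

Each queued packet: L/R = 4240/1700000000 = 2.49412 μs.
26 queued → 64.8471 μs.
Queuing delay = 64.8 μs.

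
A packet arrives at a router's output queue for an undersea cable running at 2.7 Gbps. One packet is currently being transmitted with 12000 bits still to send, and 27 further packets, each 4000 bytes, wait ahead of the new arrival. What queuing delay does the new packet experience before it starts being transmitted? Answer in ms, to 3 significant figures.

Each queued packet: L/R = 32000/2700000000 = 0.0118519 ms.
27 queued → 0.32 ms.
Plus remaining 12000 bits of current packet: 0.00444444 ms.
Queuing delay = 0.324 ms.

0.324 ms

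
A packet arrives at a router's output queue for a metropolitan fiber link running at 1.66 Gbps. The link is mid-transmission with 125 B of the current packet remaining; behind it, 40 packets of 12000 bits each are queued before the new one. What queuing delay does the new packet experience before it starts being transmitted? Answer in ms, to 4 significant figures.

0.2898 ms

Each queued packet: L/R = 12000/1660000000 = 0.00722892 ms.
40 queued → 0.289157 ms.
Plus remaining 1000 bits of current packet: 0.00060241 ms.
Queuing delay = 0.2898 ms.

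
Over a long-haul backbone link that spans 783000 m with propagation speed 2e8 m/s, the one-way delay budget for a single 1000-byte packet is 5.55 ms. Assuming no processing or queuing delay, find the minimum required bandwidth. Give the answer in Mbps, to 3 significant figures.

4.89 Mbps

L = 8000 bits.
Propagation delay = 783000 / 200000000 = 3.915 ms.
Transmission budget = 5.55 − 3.915 = 1.635 ms.
R ≥ L / t_tx = 8000 bits / 0.001635 s = 4.89 Mbps.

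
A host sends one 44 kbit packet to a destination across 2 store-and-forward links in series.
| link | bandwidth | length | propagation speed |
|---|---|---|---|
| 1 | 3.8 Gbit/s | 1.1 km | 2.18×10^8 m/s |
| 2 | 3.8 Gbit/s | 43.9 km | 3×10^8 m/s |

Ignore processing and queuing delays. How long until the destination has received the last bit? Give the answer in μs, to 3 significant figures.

L = 44000 bits.
Transmission delay per hop = L/R = 44000/3800000000 = 11.5789 μs; 2 hops → 23.1579 μs.
Propagation delays (d/s per hop): 5.04587, 146.333 μs; sum = 151.379 μs.
End-to-end = 175 μs.

175 μs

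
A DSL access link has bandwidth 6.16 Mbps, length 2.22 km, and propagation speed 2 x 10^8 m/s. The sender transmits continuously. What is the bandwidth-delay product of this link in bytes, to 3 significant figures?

8.55 bytes

Propagation delay = 2220 / 200000000 = 1.11e-05 s.
BDP = R × t_prop = 6160000 × 1.11e-05 = 68.376 bits.
In bytes: 68.376/8 = 8.55 bytes.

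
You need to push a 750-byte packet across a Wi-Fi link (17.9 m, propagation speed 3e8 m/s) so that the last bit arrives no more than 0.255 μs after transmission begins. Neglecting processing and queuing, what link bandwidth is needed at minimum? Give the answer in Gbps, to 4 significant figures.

30.72 Gbps

L = 6000 bits.
Propagation delay = 17.9 / 300000000 = 0.0596667 μs.
Transmission budget = 0.255 − 0.0596667 = 0.195333 μs.
R ≥ L / t_tx = 6000 bits / 1.95333e-07 s = 30.72 Gbps.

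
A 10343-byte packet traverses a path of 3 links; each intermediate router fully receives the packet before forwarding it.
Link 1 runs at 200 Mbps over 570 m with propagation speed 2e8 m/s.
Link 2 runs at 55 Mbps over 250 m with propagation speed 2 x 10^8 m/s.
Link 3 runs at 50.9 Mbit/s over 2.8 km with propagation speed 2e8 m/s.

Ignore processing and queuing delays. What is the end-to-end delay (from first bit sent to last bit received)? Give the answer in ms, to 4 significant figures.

3.562 ms

L = 10343 × 8 = 82744 bits.
Transmission delays (L/R per hop): 0.41372, 1.50444, 1.62562 ms; sum = 3.54378 ms.
Propagation delays (d/s per hop): 0.00285, 0.00125, 0.014 ms; sum = 0.0181 ms.
End-to-end = 3.562 ms.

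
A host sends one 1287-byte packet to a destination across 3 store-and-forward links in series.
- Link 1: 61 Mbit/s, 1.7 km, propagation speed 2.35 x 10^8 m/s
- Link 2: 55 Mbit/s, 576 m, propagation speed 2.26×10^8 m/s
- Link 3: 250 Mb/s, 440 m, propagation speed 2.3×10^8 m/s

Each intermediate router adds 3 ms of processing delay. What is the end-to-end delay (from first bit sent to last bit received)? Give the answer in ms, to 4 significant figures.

6.409 ms

L = 1287 × 8 = 10296 bits.
Transmission delays (L/R per hop): 0.168787, 0.1872, 0.041184 ms; sum = 0.397171 ms.
Propagation delays (d/s per hop): 0.00723404, 0.00254867, 0.00191304 ms; sum = 0.0116958 ms.
Processing at 2 router(s): 2 × 3 ms = 6 ms.
End-to-end = 6.409 ms.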